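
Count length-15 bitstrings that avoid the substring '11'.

Let a(n) count valid strings. If the last bit is 0 the prefix is any valid string of length n-1; if it is 1 the string must end in 01 with a valid prefix of length n-2. So a(n) = a(n-1) + a(n-2), a(1)=2, a(2)=3.
Iterating the recurrence: a(1)=2, a(2)=3, a(3)=5, a(4)=8, a(5)=13, a(6)=21, a(7)=34, a(8)=55, a(9)=89, a(10)=144, a(11)=233, a(12)=377, a(13)=610, a(14)=987, a(15)=1597.

Final answer: 1597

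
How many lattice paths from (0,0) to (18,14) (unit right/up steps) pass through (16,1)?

Paths (0,0)->(16,1): C(17,1) = 17.
Paths (16,1)->(18,14): C(15,13) = 105.
By multiplication principle: 17 x 105.

Final answer: 1785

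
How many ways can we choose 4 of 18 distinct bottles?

C(18,4) = 18!/(4! x (18-4)!).

Final answer: C(18,4) = 3060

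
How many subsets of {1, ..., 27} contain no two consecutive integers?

Condition on whether n belongs to the subset: if not, any valid subset of {1, ..., n-1} works (a(n-1)); if so, n-1 is excluded and the rest is a valid subset of {1, ..., n-2} (a(n-2)). Hence a(n) = a(n-1) + a(n-2), a(1)=2, a(2)=3.
Building up term by term: a(1)=2, a(2)=3, a(3)=5, a(4)=8, a(5)=13, a(6)=21, a(7)=34, a(8)=55, a(9)=89, a(10)=144, a(11)=233, a(12)=377, a(13)=610, a(14)=987, a(15)=1597, a(16)=2584, a(17)=4181, a(18)=6765, a(19)=10946, a(20)=17711, a(21)=28657, a(22)=46368, a(23)=75025, a(24)=121393, a(25)=196418, a(26)=317811, a(27)=514229.

Final answer: 514229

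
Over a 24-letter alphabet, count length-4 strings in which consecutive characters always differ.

First character: 24 choices. Each subsequent: 23 choices (must differ from the previous one).
Total: 24 x 23^3.

Final answer: 24 x 23^{3} = 292008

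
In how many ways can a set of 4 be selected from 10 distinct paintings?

C(10,4) = 10!/(4! x 6!).

Final answer: \binom{10}{4} = 210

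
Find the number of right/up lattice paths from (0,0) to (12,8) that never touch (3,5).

Total paths to (12,8): C(20,8) = 125970.
Paths through (3,5): C(8,5) x C(12,3) = 12320.
Avoiding (3,5): 125970 - 12320.

Final answer: 113650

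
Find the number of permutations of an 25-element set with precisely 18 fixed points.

Choose which 18 elements are fixed: C(25,18) = 480700.
Derange the remaining 7 using D(j) = (j-1)(D(j-1) + D(j-2)), D(0)=1, D(1)=0: D(2)=1, D(3)=2, D(4)=9, D(5)=44, D(6)=265, D(7)=1854.
Total: 480700 x 1854.

Final answer: C(25,18) D(7) = 891217800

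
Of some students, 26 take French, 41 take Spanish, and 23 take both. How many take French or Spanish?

|A union B| = |A| + |B| - |A intersect B| = 26 + 41 - 23.

Final answer: 44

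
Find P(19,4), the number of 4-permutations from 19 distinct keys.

P(19,4) = 19!/(19-4)! = 19!/15!.

Final answer: P(19,4) = 93024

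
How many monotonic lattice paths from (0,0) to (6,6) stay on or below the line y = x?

Total monotonic paths to (6,6): C(12,6) = 924.
By the reflection principle, paths that go above the diagonal number C(12,7) = 792.
Valid Dyck paths: 924 - 792.
(These counts are the Catalan numbers.)

Final answer: C_{6} = 132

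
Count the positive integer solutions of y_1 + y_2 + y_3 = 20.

Substitute y'_i = y_i - 1 (so y'_i >= 0). Then sum y'_i = 20 - 3 = 17.
Stars and bars: C(17+3-1, 3-1) = C(19,2).

Final answer: C(19,2) = 171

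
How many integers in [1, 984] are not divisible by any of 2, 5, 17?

|div by 2|=492, |div by 5|=196, |div by 17|=57.
|div by 2&5|=98, |div by 2&17|=28, |div by 5&17|=11, |div by all|=5.
By inclusion-exclusion, divisible by at least one: 492+196+57-98-28-11+5 = 613.
Not divisible by any: 984 - 613.

Final answer: 371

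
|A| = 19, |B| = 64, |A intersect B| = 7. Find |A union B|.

|A union B| = |A| + |B| - |A intersect B| = 19 + 64 - 7.

Final answer: 76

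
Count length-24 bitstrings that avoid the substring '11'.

A valid string ends in 0 (append to any length-(n-1) valid string) or in 01 (append to any length-(n-2) valid string), so a(n) = a(n-1) + a(n-2) with a(1)=2, a(2)=3.
Building up term by term: a(1)=2, a(2)=3, a(3)=5, a(4)=8, a(5)=13, a(6)=21, a(7)=34, a(8)=55, a(9)=89, a(10)=144, a(11)=233, a(12)=377, a(13)=610, a(14)=987, a(15)=1597, a(16)=2584, a(17)=4181, a(18)=6765, a(19)=10946, a(20)=17711, a(21)=28657, a(22)=46368, a(23)=75025, a(24)=121393.

Final answer: 121393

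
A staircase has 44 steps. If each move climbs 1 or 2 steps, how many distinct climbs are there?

Let f(n) count the ways. The last step is size 1 or 2, so f(n) = f(n-1) + f(n-2) with f(1)=1, f(2)=2.
Building up term by term: f(1)=1, f(2)=2, f(3)=3, f(4)=5, f(5)=8, f(6)=13, f(7)=21, f(8)=34, f(9)=55, f(10)=89, f(11)=144, f(12)=233, f(13)=377, f(14)=610, f(15)=987, f(16)=1597, f(17)=2584, f(18)=4181, f(19)=6765, f(20)=10946, f(21)=17711, f(22)=28657, f(23)=46368, f(24)=75025, f(25)=121393, f(26)=196418, f(27)=317811, f(28)=514229, f(29)=832040, f(30)=1346269, f(31)=2178309, f(32)=3524578, f(33)=5702887, f(34)=9227465, f(35)=14930352, f(36)=24157817, f(37)=39088169, f(38)=63245986, f(39)=102334155, f(40)=165580141, f(41)=267914296, f(42)=433494437, f(43)=701408733, f(44)=1134903170.

Final answer: 1134903170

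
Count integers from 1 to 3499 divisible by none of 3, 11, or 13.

|div by 3|=1166, |div by 11|=318, |div by 13|=269.
|div by 3&11|=106, |div by 3&13|=89, |div by 11&13|=24, |div by all|=8.
By inclusion-exclusion, divisible by at least one: 1166+318+269-106-89-24+8 = 1542.
Not divisible by any: 3499 - 1542.

Final answer: 1957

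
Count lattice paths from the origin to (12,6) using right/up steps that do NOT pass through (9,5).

Total paths to (12,6): C(18,6) = 18564.
Paths through (9,5): C(14,5) x C(4,1) = 8008.
Avoiding (9,5): 18564 - 8008.

Final answer: 10556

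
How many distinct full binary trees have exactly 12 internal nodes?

This is counted by the nth Catalan number C_n. Here n = 12.
C_n = (2n)!/(n!(n+1)!), so C_{12} = 24!/(12! x 13!) = C(24,12)/13 = 2704156/13.

Final answer: C_{12} = 208012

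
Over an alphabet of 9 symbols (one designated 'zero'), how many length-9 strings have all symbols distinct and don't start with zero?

First digit: 8 (nonzero). Second: 8 (not first). Third: 7, etc.
Total: 8 x 8 x 7 x 6 x 5 x 4 x 3 x 2 x 1.

Final answer: 322560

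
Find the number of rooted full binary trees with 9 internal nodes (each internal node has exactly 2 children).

This is a standard Catalan-number count: the answer is C_n. Here n = 9.
C_n = C(2n,n) - C(2n,n+1), so C_{9} = C(18,9) - C(18,10) = 48620 - 43758.

Final answer: C_{9} = 4862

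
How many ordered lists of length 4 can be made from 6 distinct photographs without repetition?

P(6,4) = 6!/(6-4)! = 6!/2!.

Final answer: P(6,4) = 360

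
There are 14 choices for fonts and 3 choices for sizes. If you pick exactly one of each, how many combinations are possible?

By the multiplication principle: 14 x 3.

Final answer: 42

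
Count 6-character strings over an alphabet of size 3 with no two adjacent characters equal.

Let g(n) count such strings. g(1) = 3, and each valid string of length n-1 extends in 2 ways (any symbol but the last), so g(n) = 2 g(n-1).
Total: g(6) = 3 x 2^5.

Final answer: 3 x 2^{5} = 96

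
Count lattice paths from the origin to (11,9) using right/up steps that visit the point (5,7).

Paths (0,0)->(5,7): C(12,7) = 792.
Paths (5,7)->(11,9): C(8,2) = 28.
By multiplication principle: 792 x 28.

Final answer: 22176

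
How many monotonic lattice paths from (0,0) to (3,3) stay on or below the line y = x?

Total monotonic paths to (3,3): C(6,3) = 20.
By the reflection principle, paths that go above the diagonal number C(6,4) = 15.
Valid Dyck paths: 20 - 15.
(Equivalently, C_{3} = C(6,3)/4 = 20/4.)

Final answer: C_{3} = 5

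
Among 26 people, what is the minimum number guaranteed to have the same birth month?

There are 12 possible values for birth month. With 26 people and 12 categories, by pigeonhole: ceiling(26/12).

Final answer: 3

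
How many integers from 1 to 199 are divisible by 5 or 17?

Multiples of 5: 39. Multiples of 17: 11. Of both (lcm=85): 2.
By inclusion-exclusion: 39 + 11 - 2.

Final answer: 48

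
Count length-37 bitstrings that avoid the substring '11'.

Classify by the final bit: ...0 gives a(n-1) strings, ...01 gives a(n-2) strings. Thus a(n) = a(n-1) + a(n-2) with a(1)=2, a(2)=3.
Computing successive values: a(1)=2, a(2)=3, a(3)=5, a(4)=8, a(5)=13, a(6)=21, a(7)=34, a(8)=55, a(9)=89, a(10)=144, a(11)=233, a(12)=377, a(13)=610, a(14)=987, a(15)=1597, a(16)=2584, a(17)=4181, a(18)=6765, a(19)=10946, a(20)=17711, a(21)=28657, a(22)=46368, a(23)=75025, a(24)=121393, a(25)=196418, a(26)=317811, a(27)=514229, a(28)=832040, a(29)=1346269, a(30)=2178309, a(31)=3524578, a(32)=5702887, a(33)=9227465, a(34)=14930352, a(35)=24157817, a(36)=39088169, a(37)=63245986.

Final answer: 63245986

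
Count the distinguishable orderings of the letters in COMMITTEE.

Letters (C:1, E:2, I:1, M:2, O:1, T:2). Total letters: 9.
Permutations = 9!/(2! x 2! x 2!).

Final answer: 45360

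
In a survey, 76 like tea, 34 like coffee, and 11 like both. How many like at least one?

|A union B| = |A| + |B| - |A intersect B| = 76 + 34 - 11.

Final answer: 99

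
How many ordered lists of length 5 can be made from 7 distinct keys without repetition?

P(7,5) = 7!/(7-5)! = 7!/2!.

Final answer: P(7,5) = 2520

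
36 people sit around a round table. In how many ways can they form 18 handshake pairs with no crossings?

The structures are counted by the Catalan number C_n. Here n = 36/2 = 18.
Using C_0 = 1 and C_(k+1) = C_k x 2(2k+1)/(k+2), build up term by term: C_1=1, C_2=2, C_3=5, C_4=14, C_5=42, C_6=132, C_7=429, C_8=1430, C_9=4862, C_10=16796, C_11=58786, C_12=208012, C_13=742900, C_14=2674440, C_15=9694845, C_16=35357670, C_17=129644790, C_18=477638700.

Final answer: C_{18} = 477638700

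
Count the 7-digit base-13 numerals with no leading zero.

In base 13, the leading digit has 12 choices (1..12); each of the remaining 6 digits has 13 choices.
Total: 12 x 13^6.

Final answer: 57921708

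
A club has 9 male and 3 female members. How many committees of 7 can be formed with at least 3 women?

Sum over valid woman counts:
C(3,3)C(9,4).

Final answer: 126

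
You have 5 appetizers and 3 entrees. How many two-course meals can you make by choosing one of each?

By the multiplication principle: 5 x 3.

Final answer: 15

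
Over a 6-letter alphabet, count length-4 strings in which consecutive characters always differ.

Let g(n) count such strings. g(1) = 6, and each valid string of length n-1 extends in 5 ways (any symbol but the last), so g(n) = 5 g(n-1).
Total: g(4) = 6 x 5^3.

Final answer: 6 x 5^{3} = 750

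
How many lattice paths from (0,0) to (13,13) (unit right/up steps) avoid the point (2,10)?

Total paths to (13,13): C(26,13) = 10400600.
Paths through (2,10): C(12,10) x C(14,3) = 24024.
Avoiding (2,10): 10400600 - 24024.

Final answer: 10376576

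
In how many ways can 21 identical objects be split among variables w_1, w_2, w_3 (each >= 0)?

Stars and bars with 21 stars and 2 bars:
C(21+3-1, 3-1) = C(23,2).

Final answer: C(23,2) = 253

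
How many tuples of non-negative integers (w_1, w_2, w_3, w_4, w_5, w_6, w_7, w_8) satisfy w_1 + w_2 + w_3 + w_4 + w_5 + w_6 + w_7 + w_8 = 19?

Stars and bars with 19 stars and 7 bars:
C(19+8-1, 8-1) = C(26,7).

Final answer: C(26,7) = 657800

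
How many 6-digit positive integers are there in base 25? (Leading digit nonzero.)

These are the integers in [25^5, 25^6), so the count is 25^6 - 25^5 = 24 x 25^5.

Final answer: 234375000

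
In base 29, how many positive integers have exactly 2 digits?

These are the integers in [29^1, 29^2), so the count is 29^2 - 29^1 = 28 x 29^1.

Final answer: 812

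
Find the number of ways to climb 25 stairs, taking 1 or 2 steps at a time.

Let f(n) count the ways. The last step is size 1 or 2, so f(n) = f(n-1) + f(n-2) with f(1)=1, f(2)=2.
Iterating the recurrence: f(1)=1, f(2)=2, f(3)=3, f(4)=5, f(5)=8, f(6)=13, f(7)=21, f(8)=34, f(9)=55, f(10)=89, f(11)=144, f(12)=233, f(13)=377, f(14)=610, f(15)=987, f(16)=1597, f(17)=2584, f(18)=4181, f(19)=6765, f(20)=10946, f(21)=17711, f(22)=28657, f(23)=46368, f(24)=75025, f(25)=121393.

Final answer: 121393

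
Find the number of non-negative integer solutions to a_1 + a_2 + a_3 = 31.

Stars and bars with 31 stars and 2 bars:
C(31+3-1, 3-1) = C(33,2).

Final answer: C(33,2) = 528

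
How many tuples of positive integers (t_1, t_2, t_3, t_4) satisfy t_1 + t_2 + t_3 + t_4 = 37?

Substitute t'_i = t_i - 1 (so t'_i >= 0). Then sum t'_i = 37 - 4 = 33.
Stars and bars: C(33+4-1, 4-1) = C(36,3).

Final answer: C(36,3) = 7140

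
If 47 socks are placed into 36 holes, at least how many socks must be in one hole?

By the pigeonhole principle: ceiling(47/36).

Final answer: 2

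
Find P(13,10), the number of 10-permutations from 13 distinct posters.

P(13,10) = 13!/(13-10)! = 13!/3!.

Final answer: P(13,10) = 1037836800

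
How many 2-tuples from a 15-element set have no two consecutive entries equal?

First character: 15 choices. Each subsequent: 14 choices (must differ from the previous one).
Total: 15 x 14^1.

Final answer: 15 x 14^{1} = 210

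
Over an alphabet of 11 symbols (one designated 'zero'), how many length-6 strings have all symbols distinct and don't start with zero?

First digit: 10 (nonzero). Second: 10 (not first). Third: 9, etc.
Total: 10 x 10 x 9 x 8 x 7 x 6.

Final answer: 302400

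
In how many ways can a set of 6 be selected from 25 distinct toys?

C(25,6) = 25!/(6! x 19!).

Final answer: \binom{25}{6} = 177100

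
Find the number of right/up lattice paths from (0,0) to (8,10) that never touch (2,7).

Total paths to (8,10): C(18,10) = 43758.
Paths through (2,7): C(9,7) x C(9,3) = 3024.
Avoiding (2,7): 43758 - 3024.

Final answer: 40734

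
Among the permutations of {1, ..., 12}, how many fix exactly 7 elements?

Choose which 7 elements are fixed: C(12,7) = 792.
Derange the remaining 5 using D(j) = (j-1)(D(j-1) + D(j-2)), D(0)=1, D(1)=0: D(2)=1, D(3)=2, D(4)=9, D(5)=44.
Total: 792 x 44.

Final answer: C(12,7) D(5) = 34848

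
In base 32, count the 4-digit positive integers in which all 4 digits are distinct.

First digit: 31 (nonzero). Second: 31 (not first). Third: 30, etc.
Total: 31 x 31 x 30 x 29.

Final answer: 836070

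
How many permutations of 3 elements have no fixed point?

Use the recurrence D(n) = (n-1)(D(n-1) + D(n-2)) with D(0)=1, D(1)=0.
Building up: D(2)=1.
D(3) = 2 x (D(2) + D(1)) = 2 x (1 + 0).

Final answer: D(3) = 2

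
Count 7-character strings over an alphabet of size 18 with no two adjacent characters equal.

Let g(n) count such strings. g(1) = 18, and each valid string of length n-1 extends in 17 ways (any symbol but the last), so g(n) = 17 g(n-1).
Total: g(7) = 18 x 17^6.

Final answer: 18 x 17^{6} = 434476242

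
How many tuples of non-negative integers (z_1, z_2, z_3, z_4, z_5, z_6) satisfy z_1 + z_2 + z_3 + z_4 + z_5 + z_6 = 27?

Stars and bars with 27 stars and 5 bars:
C(27+6-1, 6-1) = C(32,5).

Final answer: C(32,5) = 201376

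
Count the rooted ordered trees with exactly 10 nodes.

This is counted by the nth Catalan number C_n. Here n = 10 - 1 = 9.
C_n = C(2n,n) - C(2n,n+1), so C_{9} = C(18,9) - C(18,10) = 48620 - 43758.

Final answer: C_{9} = 4862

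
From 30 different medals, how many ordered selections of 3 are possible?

P(30,3) = 30!/(30-3)! = 30!/27!.

Final answer: P(30,3) = 24360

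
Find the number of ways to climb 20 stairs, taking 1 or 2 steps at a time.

Let f(n) be the number of climbs. Removing the last move (1 or 2 steps) gives f(n) = f(n-1) + f(n-2); base cases f(1)=1, f(2)=2.
Iterating the recurrence: f(1)=1, f(2)=2, f(3)=3, f(4)=5, f(5)=8, f(6)=13, f(7)=21, f(8)=34, f(9)=55, f(10)=89, f(11)=144, f(12)=233, f(13)=377, f(14)=610, f(15)=987, f(16)=1597, f(17)=2584, f(18)=4181, f(19)=6765, f(20)=10946.

Final answer: 10946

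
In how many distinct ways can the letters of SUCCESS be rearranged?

Letters (C:2, E:1, S:3, U:1). Total letters: 7.
Permutations = 7!/(3! x 2!).

Final answer: 420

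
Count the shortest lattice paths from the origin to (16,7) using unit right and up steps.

Each path has 16 right steps and 7 up steps in some order (23 steps total).
Choose which 7 of the 23 steps are up: C(23,7).

Final answer: C(23,7) = 245157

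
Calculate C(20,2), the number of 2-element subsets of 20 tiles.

C(20,2) = 20!/(2! x (20-2)!).

Final answer: C(20,2) = 190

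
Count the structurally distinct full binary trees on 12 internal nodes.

The structures are counted by the Catalan number C_n. Here n = 12.
C_n = (2n)!/(n!(n+1)!), so C_{12} = 24!/(12! x 13!) = C(24,12)/13 = 2704156/13.

Final answer: C_{12} = 208012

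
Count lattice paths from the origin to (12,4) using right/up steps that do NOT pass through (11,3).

Total paths to (12,4): C(16,4) = 1820.
Paths through (11,3): C(14,3) x C(2,1) = 728.
Avoiding (11,3): 1820 - 728.

Final answer: 1092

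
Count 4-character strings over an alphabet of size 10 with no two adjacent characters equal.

First character: 10 choices. Each subsequent: 9 choices (must differ from the previous one).
Total: 10 x 9^3.

Final answer: 10 x 9^{3} = 7290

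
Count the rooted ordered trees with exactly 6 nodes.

This is counted by the nth Catalan number C_n. Here n = 6 - 1 = 5.
C_n = (2n)!/(n!(n+1)!), so C_{5} = 10!/(5! x 6!) = C(10,5)/6 = 252/6.

Final answer: C_{5} = 42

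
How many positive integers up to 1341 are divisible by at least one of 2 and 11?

Multiples of 2: 670. Multiples of 11: 121. Of both (lcm=22): 60.
By inclusion-exclusion: 670 + 121 - 60.

Final answer: 731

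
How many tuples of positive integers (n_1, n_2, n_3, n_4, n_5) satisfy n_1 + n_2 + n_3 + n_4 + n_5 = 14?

Substitute n'_i = n_i - 1 (so n'_i >= 0). Then sum n'_i = 14 - 5 = 9.
Stars and bars: C(9+5-1, 5-1) = C(13,4).

Final answer: C(13,4) = 715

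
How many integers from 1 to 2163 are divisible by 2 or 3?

Multiples of 2: 1081. Multiples of 3: 721. Of both (lcm=6): 360.
By inclusion-exclusion: 1081 + 721 - 360.

Final answer: 1442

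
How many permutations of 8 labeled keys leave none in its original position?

D(n) = (n-1)(D(n-1) + D(n-2)), D(0)=1, D(1)=0.
D(2) = 1 x (0 + 1) = 1
D(3) = 2 x (1 + 0) = 2
D(4) = 3 x (2 + 1) = 9
D(5) = 4 x (9 + 2) = 44
D(6) = 5 x (44 + 9) = 265
D(7) = 6 x (265 + 44) = 1854
D(8) = 7 x (D(7) + D(6)) = 7 x (1854 + 265)

Final answer: D(8) = 14833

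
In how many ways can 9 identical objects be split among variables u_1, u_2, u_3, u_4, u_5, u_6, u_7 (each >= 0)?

Stars and bars with 9 stars and 6 bars:
C(9+7-1, 7-1) = C(15,6).

Final answer: C(15,6) = 5005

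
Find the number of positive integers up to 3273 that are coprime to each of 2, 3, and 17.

|div by 2|=1636, |div by 3|=1091, |div by 17|=192.
|div by 2&3|=545, |div by 2&17|=96, |div by 3&17|=64, |div by all|=32.
By inclusion-exclusion, divisible by at least one: 1636+1091+192-545-96-64+32 = 2246.
Not divisible by any: 3273 - 2246.

Final answer: 1027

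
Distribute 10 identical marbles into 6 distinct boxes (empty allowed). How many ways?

Stars and bars: C(n+k-1, k-1) = C(15,5).

Final answer: C(15,5) = 3003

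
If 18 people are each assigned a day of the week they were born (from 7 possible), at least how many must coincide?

There are 7 possible values for day of the week they were born. With 18 people and 7 categories, by pigeonhole: ceiling(18/7).

Final answer: 3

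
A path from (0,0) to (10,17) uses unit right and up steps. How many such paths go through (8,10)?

Paths (0,0)->(8,10): C(18,10) = 43758.
Paths (8,10)->(10,17): C(9,7) = 36.
By multiplication principle: 43758 x 36.

Final answer: 1575288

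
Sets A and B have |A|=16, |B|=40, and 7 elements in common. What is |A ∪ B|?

|A union B| = |A| + |B| - |A intersect B| = 16 + 40 - 7.

Final answer: 49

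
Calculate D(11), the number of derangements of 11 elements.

Derangements satisfy D(n) = (n-1)(D(n-1) + D(n-2)), starting from D(0)=1, D(1)=0.
D(2) = 1 x (0 + 1) = 1
D(3) = 2 x (1 + 0) = 2
D(4) = 3 x (2 + 1) = 9
D(5) = 4 x (9 + 2) = 44
D(6) = 5 x (44 + 9) = 265
D(7) = 6 x (265 + 44) = 1854
D(8) = 7 x (1854 + 265) = 14833
D(9) = 8 x (14833 + 1854) = 133496
D(10) = 9 x (133496 + 14833) = 1334961
D(11) = 10 x (D(10) + D(9)) = 10 x (1334961 + 133496)

Final answer: D(11) = 14684570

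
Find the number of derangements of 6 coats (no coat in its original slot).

D(n) = (n-1)(D(n-1) + D(n-2)), D(0)=1, D(1)=0.
D(2) = 1 x (0 + 1) = 1
D(3) = 2 x (1 + 0) = 2
D(4) = 3 x (2 + 1) = 9
D(5) = 4 x (9 + 2) = 44
D(6) = 5 x (D(5) + D(4)) = 5 x (44 + 9)

Final answer: D(6) = 265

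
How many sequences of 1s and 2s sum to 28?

Let f(n) count the ways. The last step is size 1 or 2, so f(n) = f(n-1) + f(n-2) with f(1)=1, f(2)=2.
Computing successive values: f(1)=1, f(2)=2, f(3)=3, f(4)=5, f(5)=8, f(6)=13, f(7)=21, f(8)=34, f(9)=55, f(10)=89, f(11)=144, f(12)=233, f(13)=377, f(14)=610, f(15)=987, f(16)=1597, f(17)=2584, f(18)=4181, f(19)=6765, f(20)=10946, f(21)=17711, f(22)=28657, f(23)=46368, f(24)=75025, f(25)=121393, f(26)=196418, f(27)=317811, f(28)=514229.

Final answer: 514229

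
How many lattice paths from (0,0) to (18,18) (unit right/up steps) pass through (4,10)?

Paths (0,0)->(4,10): C(14,10) = 1001.
Paths (4,10)->(18,18): C(22,8) = 319770.
By multiplication principle: 1001 x 319770.

Final answer: 320089770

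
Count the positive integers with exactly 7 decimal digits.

First digit: 9 choices (1-9). Each of the remaining 6 digits: 10 choices.
Total: 9 x 10^6.

Final answer: 9000000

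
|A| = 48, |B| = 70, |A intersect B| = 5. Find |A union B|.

|A union B| = |A| + |B| - |A intersect B| = 48 + 70 - 5.

Final answer: 113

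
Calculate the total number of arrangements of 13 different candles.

The number of ways to arrange 13 distinct objects is 13!.

Final answer: 13! = 6227020800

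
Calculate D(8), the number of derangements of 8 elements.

Use the recurrence D(n) = (n-1)(D(n-1) + D(n-2)) with D(0)=1, D(1)=0.
Building up: D(2)=1, D(3)=2, D(4)=9, D(5)=44, D(6)=265, D(7)=1854.
D(8) = 7 x (D(7) + D(6)) = 7 x (1854 + 265).

Final answer: D(8) = 14833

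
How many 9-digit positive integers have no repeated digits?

First digit: 9 (not 0). Second: 9 (not first). Third: 8, etc.
Total: 9 x 9 x 8 x 7 x 6 x 5 x 4 x 3 x 2.

Final answer: 3265920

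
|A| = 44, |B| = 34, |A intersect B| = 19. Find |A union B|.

|A union B| = |A| + |B| - |A intersect B| = 44 + 34 - 19.

Final answer: 59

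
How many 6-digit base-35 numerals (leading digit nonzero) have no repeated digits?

First digit: 34 (nonzero). Second: 34 (not first). Third: 33, etc.
Total: 34 x 34 x 33 x 32 x 31 x 30.

Final answer: 1135284480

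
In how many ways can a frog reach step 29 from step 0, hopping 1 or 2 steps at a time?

Let f(n) be the number of climbs. Removing the last move (1 or 2 steps) gives f(n) = f(n-1) + f(n-2); base cases f(1)=1, f(2)=2.
Building up term by term: f(1)=1, f(2)=2, f(3)=3, f(4)=5, f(5)=8, f(6)=13, f(7)=21, f(8)=34, f(9)=55, f(10)=89, f(11)=144, f(12)=233, f(13)=377, f(14)=610, f(15)=987, f(16)=1597, f(17)=2584, f(18)=4181, f(19)=6765, f(20)=10946, f(21)=17711, f(22)=28657, f(23)=46368, f(24)=75025, f(25)=121393, f(26)=196418, f(27)=317811, f(28)=514229, f(29)=832040.

Final answer: 832040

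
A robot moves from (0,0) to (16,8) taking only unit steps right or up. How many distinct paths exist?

Each path has 16 right steps and 8 up steps in some order (24 steps total).
Choose which 8 of the 24 steps are up: C(24,8).

Final answer: C(24,8) = 735471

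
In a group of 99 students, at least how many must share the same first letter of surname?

There are 26 possible values for first letter of surname. With 99 students and 26 categories, by pigeonhole: ceiling(99/26).

Final answer: 4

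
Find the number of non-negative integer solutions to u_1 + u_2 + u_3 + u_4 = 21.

Stars and bars with 21 stars and 3 bars:
C(21+4-1, 4-1) = C(24,3).

Final answer: C(24,3) = 2024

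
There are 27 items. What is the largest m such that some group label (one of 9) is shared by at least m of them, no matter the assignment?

There are 9 possible values for group label (one of 9). With 27 items and 9 categories, by pigeonhole: ceiling(27/9).

Final answer: 3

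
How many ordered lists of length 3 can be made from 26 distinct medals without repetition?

P(26,3) = 26!/(26-3)! = 26!/23!.

Final answer: P(26,3) = 15600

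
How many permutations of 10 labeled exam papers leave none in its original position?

D(n) = (n-1)(D(n-1) + D(n-2)), D(0)=1, D(1)=0.
D(2) = 1 x (0 + 1) = 1
D(3) = 2 x (1 + 0) = 2
D(4) = 3 x (2 + 1) = 9
D(5) = 4 x (9 + 2) = 44
D(6) = 5 x (44 + 9) = 265
D(7) = 6 x (265 + 44) = 1854
D(8) = 7 x (1854 + 265) = 14833
D(9) = 8 x (14833 + 1854) = 133496
D(10) = 9 x (D(9) + D(8)) = 9 x (133496 + 14833)

Final answer: D(10) = 1334961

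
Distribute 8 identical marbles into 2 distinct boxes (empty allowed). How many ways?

Stars and bars: C(n+k-1, k-1) = C(9,1).

Final answer: C(9,1) = 9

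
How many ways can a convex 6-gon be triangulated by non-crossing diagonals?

This is counted by the nth Catalan number C_n. Here n = 6 - 2 = 4.
Using C_0 = 1 and C_(k+1) = C_k x 2(2k+1)/(k+2), build up term by term: C_1=1, C_2=2, C_3=5, C_4=14.

Final answer: C_{4} = 14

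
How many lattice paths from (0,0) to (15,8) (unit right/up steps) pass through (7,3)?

Paths (0,0)->(7,3): C(10,3) = 120.
Paths (7,3)->(15,8): C(13,5) = 1287.
By multiplication principle: 120 x 1287.

Final answer: 154440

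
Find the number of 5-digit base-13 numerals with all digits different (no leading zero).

First digit: 12 (nonzero). Second: 12 (not first). Third: 11, etc.
Total: 12 x 12 x 11 x 10 x 9.

Final answer: 142560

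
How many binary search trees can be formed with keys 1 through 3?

The structures are counted by the Catalan number C_n. Here n = 3.
C_n = C(2n,n)/(n+1), so C_{3} = C(6,3)/4 = 20/4.

Final answer: C_{3} = 5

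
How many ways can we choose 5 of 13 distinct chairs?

C(13,5) = 13!/(5! x (13-5)!).

Final answer: C(13,5) = 1287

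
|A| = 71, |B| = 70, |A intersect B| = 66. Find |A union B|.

|A union B| = |A| + |B| - |A intersect B| = 71 + 70 - 66.

Final answer: 75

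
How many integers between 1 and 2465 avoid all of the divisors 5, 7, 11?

|div by 5|=493, |div by 7|=352, |div by 11|=224.
|div by 5&7|=70, |div by 5&11|=44, |div by 7&11|=32, |div by all|=6.
By inclusion-exclusion, divisible by at least one: 493+352+224-70-44-32+6 = 929.
Not divisible by any: 2465 - 929.

Final answer: 1536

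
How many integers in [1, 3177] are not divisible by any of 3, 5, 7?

|div by 3|=1059, |div by 5|=635, |div by 7|=453.
|div by 3&5|=211, |div by 3&7|=151, |div by 5&7|=90, |div by all|=30.
By inclusion-exclusion, divisible by at least one: 1059+635+453-211-151-90+30 = 1725.
Not divisible by any: 3177 - 1725.

Final answer: 1452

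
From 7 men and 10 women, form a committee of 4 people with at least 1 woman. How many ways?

Sum over valid woman counts:
C(10,1)C(7,3) = 350
C(10,2)C(7,2) = 945
C(10,3)C(7,1) = 840
C(10,4)C(7,0) = 210
Total: 350 + 945 + 840 + 210.

Final answer: 2345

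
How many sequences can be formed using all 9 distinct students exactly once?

The number of ways to arrange 9 distinct objects is 9!.

Final answer: 9! = 362880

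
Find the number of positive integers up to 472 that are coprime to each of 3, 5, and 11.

|div by 3|=157, |div by 5|=94, |div by 11|=42.
|div by 3&5|=31, |div by 3&11|=14, |div by 5&11|=8, |div by all|=2.
By inclusion-exclusion, divisible by at least one: 157+94+42-31-14-8+2 = 242.
Not divisible by any: 472 - 242.

Final answer: 230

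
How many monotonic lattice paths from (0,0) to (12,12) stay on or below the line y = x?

Total monotonic paths to (12,12): C(24,12) = 2704156.
By the reflection principle, paths that go above the diagonal number C(24,13) = 2496144.
Valid Dyck paths: 2704156 - 2496144.
(This is the Catalan number C_{12}.)

Final answer: C_{12} = 208012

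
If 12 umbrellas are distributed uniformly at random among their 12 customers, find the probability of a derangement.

Derangements satisfy D(n) = (n-1)(D(n-1) + D(n-2)), starting from D(0)=1, D(1)=0.
Building up: D(2)=1, D(3)=2, D(4)=9, D(5)=44, D(6)=265, D(7)=1854, D(8)=14833, D(9)=133496, D(10)=1334961, D(11)=14684570, D(12)=176214841.
Total arrangements: 12! = 479001600.
Probability = D(12)/12! = 16019531/43545600.

Final answer: D(12)/12! = 176214841/479001600 = 0.367879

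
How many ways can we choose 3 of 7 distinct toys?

C(7,3) = 7!/(3! x (7-3)!).

Final answer: C(7,3) = 35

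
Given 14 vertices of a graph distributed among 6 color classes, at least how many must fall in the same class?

By pigeonhole with 14 objects and 6 categories: ceiling(14/6).

Final answer: 3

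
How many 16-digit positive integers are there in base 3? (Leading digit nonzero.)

These are the integers in [3^15, 3^16), so the count is 3^16 - 3^15 = 2 x 3^15.

Final answer: 28697814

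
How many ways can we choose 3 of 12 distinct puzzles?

C(12,3) = 12!/(3! x 9!).

Final answer: \binom{12}{3} = 220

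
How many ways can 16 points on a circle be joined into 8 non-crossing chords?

The structures are counted by the Catalan number C_n. Here n = 16/2 = 8.
C_n = C(2n,n) - C(2n,n+1), so C_{8} = C(16,8) - C(16,9) = 12870 - 11440.

Final answer: C_{8} = 1430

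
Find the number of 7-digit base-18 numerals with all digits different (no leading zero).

The leading digit has 17 choices (anything but zero); the next has 17 (anything but the first), then 16, and so on, one fewer each time.
Total: 17 x 17 x 16 x 15 x 14 x 13 x 12.

Final answer: 151482240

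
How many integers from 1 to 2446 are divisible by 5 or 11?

Multiples of 5: 489. Multiples of 11: 222. Of both (lcm=55): 44.
By inclusion-exclusion: 489 + 222 - 44.

Final answer: 667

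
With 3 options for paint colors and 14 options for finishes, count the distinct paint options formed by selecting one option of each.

By the multiplication principle: 3 x 14.

Final answer: 42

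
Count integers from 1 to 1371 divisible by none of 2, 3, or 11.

|div by 2|=685, |div by 3|=457, |div by 11|=124.
|div by 2&3|=228, |div by 2&11|=62, |div by 3&11|=41, |div by all|=20.
By inclusion-exclusion, divisible by at least one: 685+457+124-228-62-41+20 = 955.
Not divisible by any: 1371 - 955.

Final answer: 416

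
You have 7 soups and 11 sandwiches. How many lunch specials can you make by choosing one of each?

By the multiplication principle: 7 x 11.

Final answer: 77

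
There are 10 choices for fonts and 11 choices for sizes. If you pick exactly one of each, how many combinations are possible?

By the multiplication principle: 10 x 11.

Final answer: 110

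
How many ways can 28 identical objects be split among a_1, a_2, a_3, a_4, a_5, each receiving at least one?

Substitute a'_i = a_i - 1 (so a'_i >= 0). Then sum a'_i = 28 - 5 = 23.
Stars and bars: C(23+5-1, 5-1) = C(27,4).

Final answer: C(27,4) = 17550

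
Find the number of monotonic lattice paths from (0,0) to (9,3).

Each path has 9 right steps and 3 up steps in some order (12 steps total).
Choose which 3 of the 12 steps are up: C(12,3).

Final answer: C(12,3) = 220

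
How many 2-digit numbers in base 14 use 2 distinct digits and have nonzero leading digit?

First digit: 13 (nonzero). Second: 13 (not first). Third: 12, etc.
Total: 13 x 13.

Final answer: 169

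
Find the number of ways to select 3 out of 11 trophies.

C(11,3) = 11!/(3! x 8!).

Final answer: \binom{11}{3} = 165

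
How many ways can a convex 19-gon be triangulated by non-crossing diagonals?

The structures are counted by the Catalan number C_n. Here n = 19 - 2 = 17.
Using C_0 = 1 and C_(k+1) = C_k x 2(2k+1)/(k+2), build up term by term: C_1=1, C_2=2, C_3=5, C_4=14, C_5=42, C_6=132, C_7=429, C_8=1430, C_9=4862, C_10=16796, C_11=58786, C_12=208012, C_13=742900, C_14=2674440, C_15=9694845, C_16=35357670, C_17=129644790.

Final answer: C_{17} = 129644790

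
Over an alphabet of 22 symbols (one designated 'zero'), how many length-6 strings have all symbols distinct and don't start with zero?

The leading digit has 21 choices (anything but zero); the next has 21 (anything but the first), then 20, and so on, one fewer each time.
Total: 21 x 21 x 20 x 19 x 18 x 17.

Final answer: 51279480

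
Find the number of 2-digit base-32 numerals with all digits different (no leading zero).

First digit: 31 (nonzero). Second: 31 (not first). Third: 30, etc.
Total: 31 x 31.

Final answer: 961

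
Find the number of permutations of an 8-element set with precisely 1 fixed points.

Choose which 1 elements are fixed: C(8,1) = 8.
Derange the remaining 7 using D(j) = (j-1)(D(j-1) + D(j-2)), D(0)=1, D(1)=0: D(2)=1, D(3)=2, D(4)=9, D(5)=44, D(6)=265, D(7)=1854.
Total: 8 x 1854.

Final answer: C(8,1) D(7) = 14832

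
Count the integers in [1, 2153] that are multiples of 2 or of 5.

Multiples of 2: 1076. Multiples of 5: 430. Of both (lcm=10): 215.
By inclusion-exclusion: 1076 + 430 - 215.

Final answer: 1291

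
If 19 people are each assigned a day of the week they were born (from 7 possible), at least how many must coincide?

There are 7 possible values for day of the week they were born. With 19 people and 7 categories, by pigeonhole: ceiling(19/7).

Final answer: 3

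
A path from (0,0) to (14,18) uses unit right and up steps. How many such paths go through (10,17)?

Paths (0,0)->(10,17): C(27,17) = 8436285.
Paths (10,17)->(14,18): C(5,1) = 5.
By multiplication principle: 8436285 x 5.

Final answer: 42181425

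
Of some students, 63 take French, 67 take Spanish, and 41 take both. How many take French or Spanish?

|A union B| = |A| + |B| - |A intersect B| = 63 + 67 - 41.

Final answer: 89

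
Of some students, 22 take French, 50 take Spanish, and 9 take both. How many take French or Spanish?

|A union B| = |A| + |B| - |A intersect B| = 22 + 50 - 9.

Final answer: 63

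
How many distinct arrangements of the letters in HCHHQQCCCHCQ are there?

Letters (C:5, H:4, Q:3). Total letters: 12.
Permutations = 12!/(5! x 4! x 3!).

Final answer: 27720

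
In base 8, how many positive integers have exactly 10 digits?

In base 8, the leading digit has 7 choices (1..7); each of the remaining 9 digits has 8 choices.
Total: 7 x 8^9.

Final answer: 939524096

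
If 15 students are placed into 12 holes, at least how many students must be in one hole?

By the pigeonhole principle: ceiling(15/12).

Final answer: 2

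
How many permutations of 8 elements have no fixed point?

Derangements satisfy D(n) = (n-1)(D(n-1) + D(n-2)), starting from D(0)=1, D(1)=0.
Building up: D(2)=1, D(3)=2, D(4)=9, D(5)=44, D(6)=265, D(7)=1854.
D(8) = 7 x (D(7) + D(6)) = 7 x (1854 + 265).

Final answer: D(8) = 14833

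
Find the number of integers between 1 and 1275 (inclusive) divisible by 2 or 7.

Multiples of 2: 637. Multiples of 7: 182. Of both (lcm=14): 91.
By inclusion-exclusion: 637 + 182 - 91.

Final answer: 728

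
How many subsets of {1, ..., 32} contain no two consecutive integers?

Let a(n) count such subsets of {1, ..., n}. Either n is excluded (a(n-1) ways) or n is included, forcing n-1 out (a(n-2) ways), so a(n) = a(n-1) + a(n-2) with a(1)=2, a(2)=3.
Computing successive values: a(1)=2, a(2)=3, a(3)=5, a(4)=8, a(5)=13, a(6)=21, a(7)=34, a(8)=55, a(9)=89, a(10)=144, a(11)=233, a(12)=377, a(13)=610, a(14)=987, a(15)=1597, a(16)=2584, a(17)=4181, a(18)=6765, a(19)=10946, a(20)=17711, a(21)=28657, a(22)=46368, a(23)=75025, a(24)=121393, a(25)=196418, a(26)=317811, a(27)=514229, a(28)=832040, a(29)=1346269, a(30)=2178309, a(31)=3524578, a(32)=5702887.

Final answer: 5702887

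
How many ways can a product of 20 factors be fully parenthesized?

This is a standard Catalan-number count: the answer is C_n. Here n = 20 - 1 = 19.
C_n = C(2n,n) - C(2n,n+1), so C_{19} = C(38,19) - C(38,20) = 35345263800 - 33578000610.

Final answer: C_{19} = 1767263190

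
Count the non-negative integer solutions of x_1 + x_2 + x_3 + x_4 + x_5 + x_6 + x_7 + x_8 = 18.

Stars and bars with 18 stars and 7 bars:
C(18+8-1, 8-1) = C(25,7).

Final answer: C(25,7) = 480700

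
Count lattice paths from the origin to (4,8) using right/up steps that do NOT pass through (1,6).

Total paths to (4,8): C(12,8) = 495.
Paths through (1,6): C(7,6) x C(5,2) = 70.
Avoiding (1,6): 495 - 70.

Final answer: 425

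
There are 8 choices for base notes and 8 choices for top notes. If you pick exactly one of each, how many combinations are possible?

By the multiplication principle: 8 x 8.

Final answer: 64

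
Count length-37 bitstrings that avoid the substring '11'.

A valid string ends in 0 (append to any length-(n-1) valid string) or in 01 (append to any length-(n-2) valid string), so a(n) = a(n-1) + a(n-2) with a(1)=2, a(2)=3.
Building up term by term: a(1)=2, a(2)=3, a(3)=5, a(4)=8, a(5)=13, a(6)=21, a(7)=34, a(8)=55, a(9)=89, a(10)=144, a(11)=233, a(12)=377, a(13)=610, a(14)=987, a(15)=1597, a(16)=2584, a(17)=4181, a(18)=6765, a(19)=10946, a(20)=17711, a(21)=28657, a(22)=46368, a(23)=75025, a(24)=121393, a(25)=196418, a(26)=317811, a(27)=514229, a(28)=832040, a(29)=1346269, a(30)=2178309, a(31)=3524578, a(32)=5702887, a(33)=9227465, a(34)=14930352, a(35)=24157817, a(36)=39088169, a(37)=63245986.

Final answer: 63245986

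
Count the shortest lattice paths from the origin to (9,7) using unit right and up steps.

Each path has 9 right steps and 7 up steps in some order (16 steps total).
Choose which 7 of the 16 steps are up: C(16,7).

Final answer: C(16,7) = 11440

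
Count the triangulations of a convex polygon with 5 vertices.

This is a standard Catalan-number count: the answer is C_n. Here n = 5 - 2 = 3.
C_n = (2n)!/(n!(n+1)!), so C_{3} = 6!/(3! x 4!) = C(6,3)/4 = 20/4.

Final answer: C_{3} = 5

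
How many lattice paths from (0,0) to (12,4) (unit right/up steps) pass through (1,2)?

Paths (0,0)->(1,2): C(3,2) = 3.
Paths (1,2)->(12,4): C(13,2) = 78.
By multiplication principle: 3 x 78.

Final answer: 234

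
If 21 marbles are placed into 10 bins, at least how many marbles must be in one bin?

By the pigeonhole principle: ceiling(21/10).

Final answer: 3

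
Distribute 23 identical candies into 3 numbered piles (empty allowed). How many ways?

Stars and bars: C(n+k-1, k-1) = C(25,2).

Final answer: C(25,2) = 300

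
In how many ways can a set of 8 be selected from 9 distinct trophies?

C(9,8) = 9!/(8! x 1!).

Final answer: \binom{9}{8} = 9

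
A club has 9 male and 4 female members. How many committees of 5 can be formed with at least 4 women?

Sum over valid woman counts:
C(4,4)C(9,1).

Final answer: 9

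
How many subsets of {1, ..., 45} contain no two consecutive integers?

Condition on whether n belongs to the subset: if not, any valid subset of {1, ..., n-1} works (a(n-1)); if so, n-1 is excluded and the rest is a valid subset of {1, ..., n-2} (a(n-2)). Hence a(n) = a(n-1) + a(n-2), a(1)=2, a(2)=3.
Building up term by term: a(1)=2, a(2)=3, a(3)=5, a(4)=8, a(5)=13, a(6)=21, a(7)=34, a(8)=55, a(9)=89, a(10)=144, a(11)=233, a(12)=377, a(13)=610, a(14)=987, a(15)=1597, a(16)=2584, a(17)=4181, a(18)=6765, a(19)=10946, a(20)=17711, a(21)=28657, a(22)=46368, a(23)=75025, a(24)=121393, a(25)=196418, a(26)=317811, a(27)=514229, a(28)=832040, a(29)=1346269, a(30)=2178309, a(31)=3524578, a(32)=5702887, a(33)=9227465, a(34)=14930352, a(35)=24157817, a(36)=39088169, a(37)=63245986, a(38)=102334155, a(39)=165580141, a(40)=267914296, a(41)=433494437, a(42)=701408733, a(43)=1134903170, a(44)=1836311903, a(45)=2971215073.

Final answer: 2971215073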